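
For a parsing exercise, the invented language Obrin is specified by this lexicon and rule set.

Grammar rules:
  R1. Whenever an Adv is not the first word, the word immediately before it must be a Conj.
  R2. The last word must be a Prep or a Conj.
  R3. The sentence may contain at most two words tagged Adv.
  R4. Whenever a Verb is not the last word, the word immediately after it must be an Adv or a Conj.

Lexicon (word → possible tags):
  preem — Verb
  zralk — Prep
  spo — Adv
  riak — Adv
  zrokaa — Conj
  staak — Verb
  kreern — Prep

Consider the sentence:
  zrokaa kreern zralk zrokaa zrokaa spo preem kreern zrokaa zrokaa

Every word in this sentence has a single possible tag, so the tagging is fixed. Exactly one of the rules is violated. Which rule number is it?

Fixed tagging: Conj Prep Prep Conj Conj Adv Verb Prep Conj Conj.
Rule check: R1 pass, R2 pass, R3 pass, R4 fail.
Only rule 4 fails.

4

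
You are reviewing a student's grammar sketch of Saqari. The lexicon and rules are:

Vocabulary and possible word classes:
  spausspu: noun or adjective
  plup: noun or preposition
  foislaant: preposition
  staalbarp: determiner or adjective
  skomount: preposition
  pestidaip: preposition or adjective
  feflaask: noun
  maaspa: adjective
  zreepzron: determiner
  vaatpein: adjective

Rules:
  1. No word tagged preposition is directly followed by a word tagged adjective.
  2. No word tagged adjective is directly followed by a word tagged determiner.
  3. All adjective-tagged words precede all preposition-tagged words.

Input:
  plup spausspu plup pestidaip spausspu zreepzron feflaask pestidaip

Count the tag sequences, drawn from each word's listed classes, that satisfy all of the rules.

Candidates per position — 1:plup {noun,preposition}; 2:spausspu {noun,adjective}; 3:plup {noun,preposition}; 4:pestidaip {preposition,adjective}; 5:spausspu {noun,adjective}; 6:zreepzron {determiner}; 7:feflaask {noun}; 8:pestidaip {preposition,adjective}.
There are 64 candidate sequences in total.
Checking each against the rules leaves 10 sequences.
Count = 10.

10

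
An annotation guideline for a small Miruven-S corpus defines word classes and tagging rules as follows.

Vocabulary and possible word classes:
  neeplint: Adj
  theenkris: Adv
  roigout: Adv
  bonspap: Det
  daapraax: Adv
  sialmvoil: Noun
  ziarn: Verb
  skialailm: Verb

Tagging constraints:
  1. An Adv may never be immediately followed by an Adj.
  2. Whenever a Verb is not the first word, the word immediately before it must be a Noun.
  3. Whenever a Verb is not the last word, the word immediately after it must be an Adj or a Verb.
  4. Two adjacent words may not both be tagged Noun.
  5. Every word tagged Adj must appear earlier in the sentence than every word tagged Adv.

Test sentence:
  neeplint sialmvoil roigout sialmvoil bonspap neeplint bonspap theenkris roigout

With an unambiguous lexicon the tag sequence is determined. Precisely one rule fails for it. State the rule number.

5

Fixed tagging: Adj Noun Adv Noun Det Adj Det Adv Adv.
Checking each rule: R1 pass, R2 pass, R3 pass, R4 pass, R5 fail.
Only rule 5 fails.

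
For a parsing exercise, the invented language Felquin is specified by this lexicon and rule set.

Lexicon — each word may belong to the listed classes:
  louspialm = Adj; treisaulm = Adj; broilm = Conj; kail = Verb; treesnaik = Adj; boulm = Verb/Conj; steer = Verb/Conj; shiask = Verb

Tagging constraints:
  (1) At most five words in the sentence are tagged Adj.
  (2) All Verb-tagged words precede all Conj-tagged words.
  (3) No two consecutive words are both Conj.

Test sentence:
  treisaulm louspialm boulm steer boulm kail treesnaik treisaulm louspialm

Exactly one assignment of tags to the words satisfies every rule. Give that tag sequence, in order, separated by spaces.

Candidates per position — 1:treisaulm {Adj}; 2:louspialm {Adj}; 3:boulm {Verb,Conj}; 4:steer {Verb,Conj}; 5:boulm {Verb,Conj}; 6:kail {Verb}; 7:treesnaik {Adj}; 8:treisaulm {Adj}; 9:louspialm {Adj}.
Position 3: tagging it Conj would leave rule 2 unsatisfiable, so it must be Verb.
Position 4: tagging it Conj would leave rule 2 unsatisfiable, so it must be Verb.
Position 5: tagging it Conj would leave rule 2 unsatisfiable, so it must be Verb.
That leaves exactly one tagging: Adj Adj Verb Verb Verb Verb Adj Adj Adj.
Checking: rule 1 holds; rule 2 holds; rule 3 holds.

Adj Adj Verb Verb Verb Verb Adj Adj Adj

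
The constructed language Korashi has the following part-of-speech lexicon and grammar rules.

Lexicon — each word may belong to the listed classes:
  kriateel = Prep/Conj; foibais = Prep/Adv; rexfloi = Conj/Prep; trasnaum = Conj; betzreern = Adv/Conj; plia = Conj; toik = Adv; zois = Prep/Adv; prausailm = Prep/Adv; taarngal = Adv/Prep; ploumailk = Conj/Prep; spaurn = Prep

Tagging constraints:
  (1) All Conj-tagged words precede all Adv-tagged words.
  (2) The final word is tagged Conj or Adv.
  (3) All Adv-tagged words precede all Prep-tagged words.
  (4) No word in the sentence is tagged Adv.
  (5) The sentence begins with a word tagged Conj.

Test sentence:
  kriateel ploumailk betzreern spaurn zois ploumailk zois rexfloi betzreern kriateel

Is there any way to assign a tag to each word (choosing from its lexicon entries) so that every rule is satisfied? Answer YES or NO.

Candidates per position — 1:kriateel {Prep,Conj}; 2:ploumailk {Conj,Prep}; 3:betzreern {Adv,Conj}; 4:spaurn {Prep}; 5:zois {Prep,Adv}; 6:ploumailk {Conj,Prep}; 7:zois {Prep,Adv}; 8:rexfloi {Conj,Prep}; 9:betzreern {Adv,Conj}; 10:kriateel {Prep,Conj}.
One satisfying assignment: Conj Conj Conj Prep Prep Prep Prep Prep Conj Conj.
Verifying each rule — rule 1 holds; rule 2 holds; rule 3 holds; rule 4 holds; rule 5 holds.

YES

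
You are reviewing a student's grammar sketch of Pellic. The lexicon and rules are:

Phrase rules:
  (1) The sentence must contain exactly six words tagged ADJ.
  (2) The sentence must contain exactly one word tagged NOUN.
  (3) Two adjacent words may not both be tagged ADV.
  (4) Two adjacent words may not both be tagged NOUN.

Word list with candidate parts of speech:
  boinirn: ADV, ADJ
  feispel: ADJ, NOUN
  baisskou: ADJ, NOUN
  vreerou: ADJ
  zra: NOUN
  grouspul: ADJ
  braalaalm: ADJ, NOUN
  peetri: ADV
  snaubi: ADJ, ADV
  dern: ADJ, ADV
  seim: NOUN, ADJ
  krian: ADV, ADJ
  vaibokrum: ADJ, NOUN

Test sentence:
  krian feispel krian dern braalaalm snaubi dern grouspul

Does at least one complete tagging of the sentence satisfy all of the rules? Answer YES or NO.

Candidates per position — 1:krian {ADV,ADJ}; 2:feispel {ADJ,NOUN}; 3:krian {ADV,ADJ}; 4:dern {ADJ,ADV}; 5:braalaalm {ADJ,NOUN}; 6:snaubi {ADJ,ADV}; 7:dern {ADJ,ADV}; 8:grouspul {ADJ}.
One satisfying assignment: ADJ NOUN ADJ ADJ ADJ ADJ ADV ADJ.
Rule-by-rule: rule 1 holds; rule 2 holds; rule 3 holds; rule 4 holds.

YES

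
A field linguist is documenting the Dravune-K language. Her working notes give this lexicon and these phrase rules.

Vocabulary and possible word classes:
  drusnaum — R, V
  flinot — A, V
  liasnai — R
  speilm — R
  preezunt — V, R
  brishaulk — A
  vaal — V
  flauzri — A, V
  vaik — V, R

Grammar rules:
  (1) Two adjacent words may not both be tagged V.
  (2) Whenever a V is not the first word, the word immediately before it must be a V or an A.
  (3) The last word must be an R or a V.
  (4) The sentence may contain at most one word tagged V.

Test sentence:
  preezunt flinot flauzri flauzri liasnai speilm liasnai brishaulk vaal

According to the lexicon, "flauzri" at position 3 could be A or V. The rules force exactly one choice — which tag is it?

A

Candidates per position — 1:preezunt {V,R}; 2:flinot {A,V}; 3:flauzri {A,V}; 4:flauzri {A,V}; 5:liasnai {R}; 6:speilm {R}; 7:liasnai {R}; 8:brishaulk {A}; 9:vaal {V}.
At position 1, choosing V makes rule 4 impossible to satisfy; hence R.
At position 2, choosing V makes rule 2 impossible to satisfy; hence A.
At position 3, choosing V makes rule 4 impossible to satisfy; hence A.
At position 4, choosing V makes rule 4 impossible to satisfy; hence A.
The unique satisfying tagging is: R A A A R R R A V.
Verifying each rule — rule 1 ✓; rule 2 ✓; rule 3 ✓; rule 4 ✓.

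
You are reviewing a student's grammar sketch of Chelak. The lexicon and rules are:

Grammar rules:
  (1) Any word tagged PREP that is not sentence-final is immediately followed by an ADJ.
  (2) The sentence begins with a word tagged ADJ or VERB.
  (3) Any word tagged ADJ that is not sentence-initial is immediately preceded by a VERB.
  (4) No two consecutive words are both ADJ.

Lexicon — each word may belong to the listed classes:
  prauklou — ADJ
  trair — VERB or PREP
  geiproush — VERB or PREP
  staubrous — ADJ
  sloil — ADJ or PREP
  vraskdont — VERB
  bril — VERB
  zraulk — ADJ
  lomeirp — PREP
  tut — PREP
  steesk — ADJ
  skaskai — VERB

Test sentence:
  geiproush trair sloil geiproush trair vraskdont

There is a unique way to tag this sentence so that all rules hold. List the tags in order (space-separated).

Candidates per position — 1:geiproush {VERB,PREP}; 2:trair {VERB,PREP}; 3:sloil {ADJ,PREP}; 4:geiproush {VERB,PREP}; 5:trair {VERB,PREP}; 6:vraskdont {VERB}.
Position 1: PREP is ruled out by rule 1; that leaves VERB.
Position 3: PREP is ruled out by rule 1; that leaves ADJ.
Position 4: PREP is ruled out by rule 1; that leaves VERB.
Position 5: PREP is ruled out by rule 1; that leaves VERB.
Position 2: PREP is ruled out by rule 3; that leaves VERB.
That leaves exactly one tagging: VERB VERB ADJ VERB VERB VERB.
Rule-by-rule: rule 1 satisfied; rule 2 satisfied; rule 3 satisfied; rule 4 satisfied.

VERB VERB ADJ VERB VERB VERB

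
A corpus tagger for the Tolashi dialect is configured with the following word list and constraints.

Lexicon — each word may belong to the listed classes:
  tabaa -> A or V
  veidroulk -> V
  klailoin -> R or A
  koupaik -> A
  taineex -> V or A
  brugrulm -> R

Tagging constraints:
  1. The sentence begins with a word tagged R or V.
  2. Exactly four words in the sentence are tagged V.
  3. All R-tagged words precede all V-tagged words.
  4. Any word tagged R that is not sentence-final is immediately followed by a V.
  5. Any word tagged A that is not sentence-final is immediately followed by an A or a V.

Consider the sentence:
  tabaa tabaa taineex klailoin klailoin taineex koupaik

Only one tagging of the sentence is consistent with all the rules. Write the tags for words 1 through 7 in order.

Candidates per position — 1:tabaa {A,V}; 2:tabaa {A,V}; 3:taineex {V,A}; 4:klailoin {R,A}; 5:klailoin {R,A}; 6:taineex {V,A}; 7:koupaik {A}.
Word 1 cannot be A — rule 1 would then fail for every completion. It is V.
Word 2 cannot be A — rule 2 would then fail for every completion. It is V.
Word 3 cannot be A — rule 2 would then fail for every completion. It is V.
Word 4 cannot be R — rule 3 would then fail for every completion. It is A.
Word 5 cannot be R — rule 3 would then fail for every completion. It is A.
Word 6 cannot be A — rule 2 would then fail for every completion. It is V.
That leaves exactly one tagging: V V V A A V A.
Rule-by-rule: rule 1 holds; rule 2 holds; rule 3 holds; rule 4 holds; rule 5 holds.

V V V A A V A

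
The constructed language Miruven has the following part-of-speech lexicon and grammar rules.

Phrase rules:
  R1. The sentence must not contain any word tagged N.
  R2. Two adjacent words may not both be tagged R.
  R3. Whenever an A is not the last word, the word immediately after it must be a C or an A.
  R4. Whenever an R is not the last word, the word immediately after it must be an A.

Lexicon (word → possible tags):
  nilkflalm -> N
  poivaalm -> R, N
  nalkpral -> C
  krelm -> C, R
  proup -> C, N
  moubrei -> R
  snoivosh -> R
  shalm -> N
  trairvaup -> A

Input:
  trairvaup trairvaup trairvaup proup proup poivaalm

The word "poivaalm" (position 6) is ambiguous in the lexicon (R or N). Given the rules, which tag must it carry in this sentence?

Candidates per position — 1:trairvaup {A}; 2:trairvaup {A}; 3:trairvaup {A}; 4:proup {C,N}; 5:proup {C,N}; 6:poivaalm {R,N}.
At position 4, choosing N makes rule 1 impossible to satisfy; hence C.
At position 5, choosing N makes rule 1 impossible to satisfy; hence C.
At position 6, choosing N makes rule 1 impossible to satisfy; hence R.
So the tagging must be: A A A C C R.
Rule-by-rule: rule 1 holds; rule 2 holds; rule 3 holds; rule 4 holds.

R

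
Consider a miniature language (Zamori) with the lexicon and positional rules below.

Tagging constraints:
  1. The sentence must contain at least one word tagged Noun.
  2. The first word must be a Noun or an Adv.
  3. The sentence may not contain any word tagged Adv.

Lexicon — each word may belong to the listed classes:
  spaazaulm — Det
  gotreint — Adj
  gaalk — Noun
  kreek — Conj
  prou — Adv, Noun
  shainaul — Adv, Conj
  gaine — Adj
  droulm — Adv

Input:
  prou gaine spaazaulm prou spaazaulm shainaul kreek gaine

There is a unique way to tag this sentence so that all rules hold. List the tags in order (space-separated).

Candidates per position — 1:prou {Adv,Noun}; 2:gaine {Adj}; 3:spaazaulm {Det}; 4:prou {Adv,Noun}; 5:spaazaulm {Det}; 6:shainaul {Adv,Conj}; 7:kreek {Conj}; 8:gaine {Adj}.
If word 1 were Adv, no tagging could satisfy rule 3; so word 1 is Noun.
If word 4 were Adv, no tagging could satisfy rule 3; so word 4 is Noun.
If word 6 were Adv, no tagging could satisfy rule 3; so word 6 is Conj.
The only consistent sequence is: Noun Adj Det Noun Det Conj Conj Adj.
Verifying each rule — rule 1 holds; rule 2 holds; rule 3 holds.

Noun Adj Det Noun Det Conj Conj Adj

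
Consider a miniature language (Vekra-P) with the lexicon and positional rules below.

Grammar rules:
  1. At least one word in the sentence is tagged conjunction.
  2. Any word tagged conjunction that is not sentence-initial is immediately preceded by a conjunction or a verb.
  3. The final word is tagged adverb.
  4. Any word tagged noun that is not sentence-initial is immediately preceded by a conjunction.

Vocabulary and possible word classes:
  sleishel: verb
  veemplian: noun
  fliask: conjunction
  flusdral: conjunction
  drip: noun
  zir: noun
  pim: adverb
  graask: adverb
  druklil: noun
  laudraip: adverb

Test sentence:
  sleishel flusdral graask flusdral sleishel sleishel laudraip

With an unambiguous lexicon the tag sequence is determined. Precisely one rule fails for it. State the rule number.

2

Fixed tagging: verb conjunction adverb conjunction verb verb adverb.
Checking each rule: R1 pass, R2 fail, R3 pass, R4 pass.
Only rule 2 fails.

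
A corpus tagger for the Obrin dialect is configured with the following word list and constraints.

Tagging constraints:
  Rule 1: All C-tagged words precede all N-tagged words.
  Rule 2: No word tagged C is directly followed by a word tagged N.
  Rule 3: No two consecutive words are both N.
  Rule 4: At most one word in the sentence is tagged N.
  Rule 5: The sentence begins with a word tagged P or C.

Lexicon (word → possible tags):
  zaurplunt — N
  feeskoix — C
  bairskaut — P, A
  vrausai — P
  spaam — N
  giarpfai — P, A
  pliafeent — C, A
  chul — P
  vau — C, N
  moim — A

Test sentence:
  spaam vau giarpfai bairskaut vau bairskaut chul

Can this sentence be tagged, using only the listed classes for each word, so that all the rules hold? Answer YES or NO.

Candidates per position — 1:spaam {N}; 2:vau {C,N}; 3:giarpfai {P,A}; 4:bairskaut {P,A}; 5:vau {C,N}; 6:bairskaut {P,A}; 7:chul {P}.
Rule 5 cannot be satisfied by any choice of tags from the lexicon.
So there is no consistent tagging.

NO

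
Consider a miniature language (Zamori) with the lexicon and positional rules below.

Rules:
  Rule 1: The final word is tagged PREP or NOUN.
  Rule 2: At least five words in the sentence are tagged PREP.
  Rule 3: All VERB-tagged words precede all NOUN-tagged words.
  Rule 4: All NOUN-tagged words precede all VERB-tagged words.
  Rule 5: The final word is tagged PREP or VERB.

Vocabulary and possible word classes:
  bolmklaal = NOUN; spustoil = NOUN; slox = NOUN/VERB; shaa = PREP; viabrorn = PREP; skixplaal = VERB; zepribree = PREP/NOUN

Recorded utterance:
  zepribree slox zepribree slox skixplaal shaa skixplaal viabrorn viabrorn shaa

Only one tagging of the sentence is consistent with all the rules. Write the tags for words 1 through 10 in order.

Candidates per position — 1:zepribree {PREP,NOUN}; 2:slox {NOUN,VERB}; 3:zepribree {PREP,NOUN}; 4:slox {NOUN,VERB}; 5:skixplaal {VERB}; 6:shaa {PREP}; 7:skixplaal {VERB}; 8:viabrorn {PREP}; 9:viabrorn {PREP}; 10:shaa {PREP}.
Position 1: NOUN is ruled out by rule 3; that leaves PREP.
Position 2: NOUN is ruled out by rule 3; that leaves VERB.
Position 3: NOUN is ruled out by rule 3; that leaves PREP.
Position 4: NOUN is ruled out by rule 3; that leaves VERB.
The only consistent sequence is: PREP VERB PREP VERB VERB PREP VERB PREP PREP PREP.
Checking: rule 1 satisfied; rule 2 satisfied; rule 3 satisfied; rule 4 satisfied; rule 5 satisfied.

PREP VERB PREP VERB VERB PREP VERB PREP PREP PREP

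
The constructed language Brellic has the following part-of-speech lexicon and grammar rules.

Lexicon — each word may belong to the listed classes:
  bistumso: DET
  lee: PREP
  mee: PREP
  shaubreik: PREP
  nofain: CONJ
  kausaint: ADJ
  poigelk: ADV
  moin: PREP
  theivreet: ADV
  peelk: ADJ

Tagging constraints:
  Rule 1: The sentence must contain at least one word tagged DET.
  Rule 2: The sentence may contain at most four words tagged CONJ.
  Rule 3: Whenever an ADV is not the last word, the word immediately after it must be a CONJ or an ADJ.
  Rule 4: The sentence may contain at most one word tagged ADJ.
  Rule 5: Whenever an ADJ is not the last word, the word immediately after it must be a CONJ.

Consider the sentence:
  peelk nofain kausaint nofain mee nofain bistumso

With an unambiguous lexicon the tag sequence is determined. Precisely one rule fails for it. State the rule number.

Fixed tagging: ADJ CONJ ADJ CONJ PREP CONJ DET.
Checking each rule: R1 holds, R2 holds, R3 holds, R4 violated, R5 holds.
Only rule 4 fails.

4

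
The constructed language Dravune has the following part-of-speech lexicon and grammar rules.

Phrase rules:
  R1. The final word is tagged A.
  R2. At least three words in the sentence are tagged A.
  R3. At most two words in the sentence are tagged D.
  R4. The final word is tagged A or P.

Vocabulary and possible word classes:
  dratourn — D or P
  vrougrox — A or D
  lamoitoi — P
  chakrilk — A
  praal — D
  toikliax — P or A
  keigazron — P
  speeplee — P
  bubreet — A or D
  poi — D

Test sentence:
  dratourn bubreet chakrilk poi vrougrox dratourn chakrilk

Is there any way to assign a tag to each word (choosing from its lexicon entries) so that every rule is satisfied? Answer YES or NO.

Candidates per position — 1:dratourn {D,P}; 2:bubreet {A,D}; 3:chakrilk {A}; 4:poi {D}; 5:vrougrox {A,D}; 6:dratourn {D,P}; 7:chakrilk {A}.
One satisfying assignment: P A A D D P A.
Verifying each rule — rule 1 holds; rule 2 holds; rule 3 holds; rule 4 holds.

YES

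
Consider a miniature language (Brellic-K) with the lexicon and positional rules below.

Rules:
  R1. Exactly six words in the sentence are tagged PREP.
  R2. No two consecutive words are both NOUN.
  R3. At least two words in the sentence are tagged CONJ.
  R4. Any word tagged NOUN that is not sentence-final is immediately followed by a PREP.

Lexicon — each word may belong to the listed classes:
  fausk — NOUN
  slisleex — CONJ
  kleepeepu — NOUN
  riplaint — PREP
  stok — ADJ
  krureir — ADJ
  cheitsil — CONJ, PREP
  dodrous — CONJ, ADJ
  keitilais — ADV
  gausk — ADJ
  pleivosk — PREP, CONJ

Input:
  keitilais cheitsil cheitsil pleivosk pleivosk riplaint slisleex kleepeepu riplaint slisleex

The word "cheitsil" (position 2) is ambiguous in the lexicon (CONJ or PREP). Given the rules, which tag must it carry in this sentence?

PREP

Candidates per position — 1:keitilais {ADV}; 2:cheitsil {CONJ,PREP}; 3:cheitsil {CONJ,PREP}; 4:pleivosk {PREP,CONJ}; 5:pleivosk {PREP,CONJ}; 6:riplaint {PREP}; 7:slisleex {CONJ}; 8:kleepeepu {NOUN}; 9:riplaint {PREP}; 10:slisleex {CONJ}.
At position 2, choosing CONJ makes rule 1 impossible to satisfy; hence PREP.
At position 3, choosing CONJ makes rule 1 impossible to satisfy; hence PREP.
At position 4, choosing CONJ makes rule 1 impossible to satisfy; hence PREP.
At position 5, choosing CONJ makes rule 1 impossible to satisfy; hence PREP.
The unique satisfying tagging is: ADV PREP PREP PREP PREP PREP CONJ NOUN PREP CONJ.
Check: rule 1 ✓; rule 2 ✓; rule 3 ✓; rule 4 ✓.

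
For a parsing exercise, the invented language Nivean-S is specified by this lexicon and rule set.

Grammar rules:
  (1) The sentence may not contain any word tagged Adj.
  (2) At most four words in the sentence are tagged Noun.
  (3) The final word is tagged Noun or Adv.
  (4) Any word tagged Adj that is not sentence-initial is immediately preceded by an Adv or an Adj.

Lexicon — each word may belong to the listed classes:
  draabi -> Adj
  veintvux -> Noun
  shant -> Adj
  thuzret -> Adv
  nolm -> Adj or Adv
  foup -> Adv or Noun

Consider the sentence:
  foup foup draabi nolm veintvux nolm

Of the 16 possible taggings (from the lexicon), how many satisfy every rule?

Candidates per position — 1:foup {Adv,Noun}; 2:foup {Adv,Noun}; 3:draabi {Adj}; 4:nolm {Adj,Adv}; 5:veintvux {Noun}; 6:nolm {Adj,Adv}.
There are 16 candidate sequences in total.
Rule 1 cannot be satisfied by any choice of tags from the lexicon.
So there is no consistent tagging.
Count = 0.

0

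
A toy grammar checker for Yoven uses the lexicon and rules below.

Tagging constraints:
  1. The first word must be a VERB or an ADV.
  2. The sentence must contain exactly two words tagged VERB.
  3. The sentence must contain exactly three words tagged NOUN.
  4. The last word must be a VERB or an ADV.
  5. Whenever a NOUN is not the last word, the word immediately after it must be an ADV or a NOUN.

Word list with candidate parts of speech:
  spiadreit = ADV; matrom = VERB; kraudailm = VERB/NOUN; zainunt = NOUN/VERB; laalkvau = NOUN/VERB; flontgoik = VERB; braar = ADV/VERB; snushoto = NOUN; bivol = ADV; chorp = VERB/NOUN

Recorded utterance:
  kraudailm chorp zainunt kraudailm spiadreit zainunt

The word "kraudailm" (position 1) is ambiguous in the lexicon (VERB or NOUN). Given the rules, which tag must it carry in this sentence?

VERB

Candidates per position — 1:kraudailm {VERB,NOUN}; 2:chorp {VERB,NOUN}; 3:zainunt {NOUN,VERB}; 4:kraudailm {VERB,NOUN}; 5:spiadreit {ADV}; 6:zainunt {NOUN,VERB}.
At position 1, choosing NOUN makes rule 1 impossible to satisfy; hence VERB.
At position 6, choosing NOUN makes rule 4 impossible to satisfy; hence VERB.
At position 2, choosing VERB makes rule 2 impossible to satisfy; hence NOUN.
At position 3, choosing VERB makes rule 2 impossible to satisfy; hence NOUN.
At position 4, choosing VERB makes rule 2 impossible to satisfy; hence NOUN.
That leaves exactly one tagging: VERB NOUN NOUN NOUN ADV VERB.
Verifying each rule — rule 1 ok; rule 2 ok; rule 3 ok; rule 4 ok; rule 5 ok.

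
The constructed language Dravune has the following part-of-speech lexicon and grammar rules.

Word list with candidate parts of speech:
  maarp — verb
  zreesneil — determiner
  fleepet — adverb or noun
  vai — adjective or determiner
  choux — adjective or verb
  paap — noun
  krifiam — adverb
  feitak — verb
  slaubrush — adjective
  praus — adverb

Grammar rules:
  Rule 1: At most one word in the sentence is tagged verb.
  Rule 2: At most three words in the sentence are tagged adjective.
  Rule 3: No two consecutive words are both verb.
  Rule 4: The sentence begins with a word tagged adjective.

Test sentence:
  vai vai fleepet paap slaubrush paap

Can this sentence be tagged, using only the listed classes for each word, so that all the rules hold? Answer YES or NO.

Candidates per position — 1:vai {adjective,determiner}; 2:vai {adjective,determiner}; 3:fleepet {adverb,noun}; 4:paap {noun}; 5:slaubrush {adjective}; 6:paap {noun}.
One satisfying assignment: adjective determiner adverb noun adjective noun.
Checking: rule 1 ok; rule 2 ok; rule 3 ok; rule 4 ok.

YES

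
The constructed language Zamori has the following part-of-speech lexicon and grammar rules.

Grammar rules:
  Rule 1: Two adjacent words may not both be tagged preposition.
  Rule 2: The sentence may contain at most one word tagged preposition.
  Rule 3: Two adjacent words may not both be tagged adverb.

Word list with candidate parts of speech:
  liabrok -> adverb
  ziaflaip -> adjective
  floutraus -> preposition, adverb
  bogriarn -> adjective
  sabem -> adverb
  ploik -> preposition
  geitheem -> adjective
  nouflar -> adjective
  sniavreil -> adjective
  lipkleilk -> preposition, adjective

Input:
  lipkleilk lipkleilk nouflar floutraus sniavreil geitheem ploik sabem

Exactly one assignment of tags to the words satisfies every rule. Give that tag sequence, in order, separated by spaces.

Candidates per position — 1:lipkleilk {preposition,adjective}; 2:lipkleilk {preposition,adjective}; 3:nouflar {adjective}; 4:floutraus {preposition,adverb}; 5:sniavreil {adjective}; 6:geitheem {adjective}; 7:ploik {preposition}; 8:sabem {adverb}.
At position 1, choosing preposition makes rule 2 impossible to satisfy; hence adjective.
At position 2, choosing preposition makes rule 2 impossible to satisfy; hence adjective.
At position 4, choosing preposition makes rule 2 impossible to satisfy; hence adverb.
The unique satisfying tagging is: adjective adjective adjective adverb adjective adjective preposition adverb.
Verifying each rule — rule 1 holds; rule 2 holds; rule 3 holds.

adjective adjective adjective adverb adjective adjective preposition adverb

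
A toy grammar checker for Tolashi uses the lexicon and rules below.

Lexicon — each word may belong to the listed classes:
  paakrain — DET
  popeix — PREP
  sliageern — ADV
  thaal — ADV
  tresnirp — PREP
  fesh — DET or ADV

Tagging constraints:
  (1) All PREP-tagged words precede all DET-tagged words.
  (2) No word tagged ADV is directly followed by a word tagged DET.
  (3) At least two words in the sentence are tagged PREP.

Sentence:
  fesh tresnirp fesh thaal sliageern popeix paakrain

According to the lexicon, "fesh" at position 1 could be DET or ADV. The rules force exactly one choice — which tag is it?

ADV

Candidates per position — 1:fesh {DET,ADV}; 2:tresnirp {PREP}; 3:fesh {DET,ADV}; 4:thaal {ADV}; 5:sliageern {ADV}; 6:popeix {PREP}; 7:paakrain {DET}.
Position 1: tagging it DET would leave rule 1 unsatisfiable, so it must be ADV.
Position 3: tagging it DET would leave rule 1 unsatisfiable, so it must be ADV.
So the tagging must be: ADV PREP ADV ADV ADV PREP DET.
Checking: rule 1 satisfied; rule 2 satisfied; rule 3 satisfied.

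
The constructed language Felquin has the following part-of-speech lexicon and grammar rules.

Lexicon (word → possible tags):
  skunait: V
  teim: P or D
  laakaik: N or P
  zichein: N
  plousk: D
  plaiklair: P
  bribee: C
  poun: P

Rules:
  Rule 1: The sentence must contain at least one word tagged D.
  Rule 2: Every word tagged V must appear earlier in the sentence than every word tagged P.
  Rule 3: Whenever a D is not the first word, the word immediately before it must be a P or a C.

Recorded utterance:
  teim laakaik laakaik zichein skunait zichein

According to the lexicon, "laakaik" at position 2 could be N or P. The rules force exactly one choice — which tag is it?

Candidates per position — 1:teim {P,D}; 2:laakaik {N,P}; 3:laakaik {N,P}; 4:zichein {N}; 5:skunait {V}; 6:zichein {N}.
If word 1 were P, no tagging could satisfy rule 1; so word 1 is D.
If word 2 were P, no tagging could satisfy rule 2; so word 2 is N.
If word 3 were P, no tagging could satisfy rule 2; so word 3 is N.
So the tagging must be: D N N N V N.
Checking: rule 1 ok; rule 2 ok; rule 3 ok.

N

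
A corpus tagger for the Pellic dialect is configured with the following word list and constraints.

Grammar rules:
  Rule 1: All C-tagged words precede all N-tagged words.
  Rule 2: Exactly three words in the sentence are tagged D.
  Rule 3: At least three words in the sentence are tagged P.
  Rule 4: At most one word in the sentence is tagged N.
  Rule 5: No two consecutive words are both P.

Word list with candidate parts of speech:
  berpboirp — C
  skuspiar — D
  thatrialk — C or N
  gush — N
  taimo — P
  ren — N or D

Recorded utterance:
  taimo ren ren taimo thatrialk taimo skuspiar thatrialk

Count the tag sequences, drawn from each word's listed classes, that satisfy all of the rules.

2

Candidates per position — 1:taimo {P}; 2:ren {N,D}; 3:ren {N,D}; 4:taimo {P}; 5:thatrialk {C,N}; 6:taimo {P}; 7:skuspiar {D}; 8:thatrialk {C,N}.
There are 16 candidate sequences in total.
The sequences that satisfy every rule: P D D P C P D C; P D D P C P D N.
Count = 2.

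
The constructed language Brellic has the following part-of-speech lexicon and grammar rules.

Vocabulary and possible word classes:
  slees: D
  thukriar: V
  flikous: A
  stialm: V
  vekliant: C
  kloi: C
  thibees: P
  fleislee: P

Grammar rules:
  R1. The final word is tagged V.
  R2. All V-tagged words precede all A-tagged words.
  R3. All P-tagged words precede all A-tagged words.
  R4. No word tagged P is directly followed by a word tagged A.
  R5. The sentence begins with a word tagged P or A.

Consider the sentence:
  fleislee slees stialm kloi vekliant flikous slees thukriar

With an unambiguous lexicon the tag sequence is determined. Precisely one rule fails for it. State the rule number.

Fixed tagging: P D V C C A D V.
Rule check: R1 ok, R2 fails, R3 ok, R4 ok, R5 ok.
Only rule 2 fails.

2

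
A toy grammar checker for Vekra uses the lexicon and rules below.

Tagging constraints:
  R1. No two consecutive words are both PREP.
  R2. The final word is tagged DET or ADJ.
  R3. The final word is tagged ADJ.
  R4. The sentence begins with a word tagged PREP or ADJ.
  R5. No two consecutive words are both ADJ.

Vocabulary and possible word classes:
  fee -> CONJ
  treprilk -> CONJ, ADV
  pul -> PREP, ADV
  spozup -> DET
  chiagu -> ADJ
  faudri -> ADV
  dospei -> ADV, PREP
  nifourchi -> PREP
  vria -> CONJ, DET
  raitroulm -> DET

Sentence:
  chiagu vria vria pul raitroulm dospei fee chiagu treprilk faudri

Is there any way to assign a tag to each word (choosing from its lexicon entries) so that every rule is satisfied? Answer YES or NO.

Candidates per position — 1:chiagu {ADJ}; 2:vria {CONJ,DET}; 3:vria {CONJ,DET}; 4:pul {PREP,ADV}; 5:raitroulm {DET}; 6:dospei {ADV,PREP}; 7:fee {CONJ}; 8:chiagu {ADJ}; 9:treprilk {CONJ,ADV}; 10:faudri {ADV}.
Rule 2 cannot be satisfied by any choice of tags from the lexicon.
So there is no consistent tagging.

NO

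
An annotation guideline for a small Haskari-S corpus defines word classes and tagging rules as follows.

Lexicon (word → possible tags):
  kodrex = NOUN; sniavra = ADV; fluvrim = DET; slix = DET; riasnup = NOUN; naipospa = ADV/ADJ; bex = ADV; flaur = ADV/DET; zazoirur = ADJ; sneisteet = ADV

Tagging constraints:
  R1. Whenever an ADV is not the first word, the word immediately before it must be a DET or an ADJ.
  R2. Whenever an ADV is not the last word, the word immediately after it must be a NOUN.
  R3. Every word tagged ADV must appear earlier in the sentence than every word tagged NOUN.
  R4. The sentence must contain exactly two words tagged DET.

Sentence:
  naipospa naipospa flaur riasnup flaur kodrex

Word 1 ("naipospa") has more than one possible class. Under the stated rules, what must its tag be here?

ADJ

Candidates per position — 1:naipospa {ADV,ADJ}; 2:naipospa {ADV,ADJ}; 3:flaur {ADV,DET}; 4:riasnup {NOUN}; 5:flaur {ADV,DET}; 6:kodrex {NOUN}.
If word 1 were ADV, no tagging could satisfy rule 2; so word 1 is ADJ.
If word 2 were ADV, no tagging could satisfy rule 2; so word 2 is ADJ.
If word 3 were ADV, no tagging could satisfy rule 4; so word 3 is DET.
If word 5 were ADV, no tagging could satisfy rule 1; so word 5 is DET.
The only consistent sequence is: ADJ ADJ DET NOUN DET NOUN.
Rule-by-rule: rule 1 holds; rule 2 holds; rule 3 holds; rule 4 holds.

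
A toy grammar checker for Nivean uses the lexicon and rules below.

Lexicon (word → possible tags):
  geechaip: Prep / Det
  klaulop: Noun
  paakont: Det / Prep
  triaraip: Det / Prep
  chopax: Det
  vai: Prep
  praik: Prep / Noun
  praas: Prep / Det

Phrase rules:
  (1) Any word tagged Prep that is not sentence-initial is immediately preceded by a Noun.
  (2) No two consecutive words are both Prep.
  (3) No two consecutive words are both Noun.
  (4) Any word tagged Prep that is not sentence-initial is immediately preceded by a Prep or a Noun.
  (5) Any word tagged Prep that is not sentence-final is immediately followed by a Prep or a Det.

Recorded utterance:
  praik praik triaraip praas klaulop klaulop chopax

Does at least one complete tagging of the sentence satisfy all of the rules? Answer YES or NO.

NO

Candidates per position — 1:praik {Prep,Noun}; 2:praik {Prep,Noun}; 3:triaraip {Det,Prep}; 4:praas {Prep,Det}; 5:klaulop {Noun}; 6:klaulop {Noun}; 7:chopax {Det}.
Rule 3 cannot be satisfied by any choice of tags from the lexicon.
So there is no consistent tagging.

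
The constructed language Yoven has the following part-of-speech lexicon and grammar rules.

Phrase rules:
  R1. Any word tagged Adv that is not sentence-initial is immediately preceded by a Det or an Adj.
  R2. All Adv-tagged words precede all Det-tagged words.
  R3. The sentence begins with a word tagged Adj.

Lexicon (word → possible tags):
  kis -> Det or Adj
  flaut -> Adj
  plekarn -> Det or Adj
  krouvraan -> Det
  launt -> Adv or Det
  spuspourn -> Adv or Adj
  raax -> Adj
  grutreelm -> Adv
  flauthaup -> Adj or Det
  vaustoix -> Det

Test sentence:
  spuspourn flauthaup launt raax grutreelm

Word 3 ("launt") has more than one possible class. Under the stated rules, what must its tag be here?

Adv

Candidates per position — 1:spuspourn {Adv,Adj}; 2:flauthaup {Adj,Det}; 3:launt {Adv,Det}; 4:raax {Adj}; 5:grutreelm {Adv}.
At position 1, choosing Adv makes rule 3 impossible to satisfy; hence Adj.
At position 2, choosing Det makes rule 2 impossible to satisfy; hence Adj.
At position 3, choosing Det makes rule 2 impossible to satisfy; hence Adv.
The only consistent sequence is: Adj Adj Adv Adj Adv.
Check: rule 1 ok; rule 2 ok; rule 3 ok.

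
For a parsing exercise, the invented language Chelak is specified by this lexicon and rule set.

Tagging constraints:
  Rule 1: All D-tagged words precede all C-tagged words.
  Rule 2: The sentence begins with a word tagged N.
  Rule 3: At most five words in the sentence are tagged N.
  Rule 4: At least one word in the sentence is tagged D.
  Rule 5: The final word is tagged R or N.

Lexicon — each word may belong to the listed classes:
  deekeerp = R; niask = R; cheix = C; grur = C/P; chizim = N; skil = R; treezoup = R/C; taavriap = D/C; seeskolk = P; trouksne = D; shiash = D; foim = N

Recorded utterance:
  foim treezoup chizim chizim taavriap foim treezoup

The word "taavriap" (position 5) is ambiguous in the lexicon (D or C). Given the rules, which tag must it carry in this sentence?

D

Candidates per position — 1:foim {N}; 2:treezoup {R,C}; 3:chizim {N}; 4:chizim {N}; 5:taavriap {D,C}; 6:foim {N}; 7:treezoup {R,C}.
If word 5 were C, no tagging could satisfy rule 4; so word 5 is D.
If word 7 were C, no tagging could satisfy rule 5; so word 7 is R.
If word 2 were C, no tagging could satisfy rule 1; so word 2 is R.
The only consistent sequence is: N R N N D N R.
Check: rule 1 ✓; rule 2 ✓; rule 3 ✓; rule 4 ✓; rule 5 ✓.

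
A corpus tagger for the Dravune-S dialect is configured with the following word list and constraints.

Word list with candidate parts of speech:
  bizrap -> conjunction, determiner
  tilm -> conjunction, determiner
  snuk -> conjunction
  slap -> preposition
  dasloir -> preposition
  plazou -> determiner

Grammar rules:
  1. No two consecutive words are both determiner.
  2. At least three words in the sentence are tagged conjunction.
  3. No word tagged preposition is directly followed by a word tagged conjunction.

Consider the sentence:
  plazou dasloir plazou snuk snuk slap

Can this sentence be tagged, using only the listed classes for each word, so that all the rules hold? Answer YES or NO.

NO

Candidates per position — 1:plazou {determiner}; 2:dasloir {preposition}; 3:plazou {determiner}; 4:snuk {conjunction}; 5:snuk {conjunction}; 6:slap {preposition}.
Rule 2 cannot be satisfied by any choice of tags from the lexicon.
So there is no consistent tagging.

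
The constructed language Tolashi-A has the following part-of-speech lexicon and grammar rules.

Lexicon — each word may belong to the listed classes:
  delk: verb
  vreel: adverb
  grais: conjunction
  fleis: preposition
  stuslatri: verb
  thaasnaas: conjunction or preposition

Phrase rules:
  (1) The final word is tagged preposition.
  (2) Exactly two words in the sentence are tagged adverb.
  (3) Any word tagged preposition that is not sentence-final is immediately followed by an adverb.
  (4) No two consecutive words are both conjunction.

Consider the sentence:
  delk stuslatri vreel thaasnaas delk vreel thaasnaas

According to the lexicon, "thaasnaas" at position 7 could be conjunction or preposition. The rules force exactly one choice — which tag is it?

Candidates per position — 1:delk {verb}; 2:stuslatri {verb}; 3:vreel {adverb}; 4:thaasnaas {conjunction,preposition}; 5:delk {verb}; 6:vreel {adverb}; 7:thaasnaas {conjunction,preposition}.
At position 4, choosing preposition makes rule 3 impossible to satisfy; hence conjunction.
At position 7, choosing conjunction makes rule 1 impossible to satisfy; hence preposition.
The unique satisfying tagging is: verb verb adverb conjunction verb adverb preposition.
Checking: rule 1 satisfied; rule 2 satisfied; rule 3 satisfied; rule 4 satisfied.

preposition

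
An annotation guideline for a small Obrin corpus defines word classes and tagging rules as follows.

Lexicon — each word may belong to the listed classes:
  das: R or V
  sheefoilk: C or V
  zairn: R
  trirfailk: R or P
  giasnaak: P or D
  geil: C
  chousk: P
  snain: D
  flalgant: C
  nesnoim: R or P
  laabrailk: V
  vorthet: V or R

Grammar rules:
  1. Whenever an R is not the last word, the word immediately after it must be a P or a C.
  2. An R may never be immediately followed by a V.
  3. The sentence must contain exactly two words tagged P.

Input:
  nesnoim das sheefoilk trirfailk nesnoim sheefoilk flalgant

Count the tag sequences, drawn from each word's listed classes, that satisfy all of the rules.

Candidates per position — 1:nesnoim {R,P}; 2:das {R,V}; 3:sheefoilk {C,V}; 4:trirfailk {R,P}; 5:nesnoim {R,P}; 6:sheefoilk {C,V}; 7:flalgant {C}.
There are 64 candidate sequences in total.
Checking each against the rules leaves 9 sequences.
Count = 9.

9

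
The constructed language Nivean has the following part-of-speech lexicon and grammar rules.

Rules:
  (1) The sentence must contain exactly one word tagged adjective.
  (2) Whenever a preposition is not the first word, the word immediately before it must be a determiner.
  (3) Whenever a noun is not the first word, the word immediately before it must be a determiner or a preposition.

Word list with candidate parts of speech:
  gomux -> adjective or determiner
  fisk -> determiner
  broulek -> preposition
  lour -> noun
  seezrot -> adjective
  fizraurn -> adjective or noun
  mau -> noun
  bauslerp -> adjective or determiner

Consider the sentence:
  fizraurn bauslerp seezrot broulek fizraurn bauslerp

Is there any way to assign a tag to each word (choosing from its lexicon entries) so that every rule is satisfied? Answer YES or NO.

Candidates per position — 1:fizraurn {adjective,noun}; 2:bauslerp {adjective,determiner}; 3:seezrot {adjective}; 4:broulek {preposition}; 5:fizraurn {adjective,noun}; 6:bauslerp {adjective,determiner}.
Rule 2 cannot be satisfied by any choice of tags from the lexicon.
So there is no consistent tagging.

NO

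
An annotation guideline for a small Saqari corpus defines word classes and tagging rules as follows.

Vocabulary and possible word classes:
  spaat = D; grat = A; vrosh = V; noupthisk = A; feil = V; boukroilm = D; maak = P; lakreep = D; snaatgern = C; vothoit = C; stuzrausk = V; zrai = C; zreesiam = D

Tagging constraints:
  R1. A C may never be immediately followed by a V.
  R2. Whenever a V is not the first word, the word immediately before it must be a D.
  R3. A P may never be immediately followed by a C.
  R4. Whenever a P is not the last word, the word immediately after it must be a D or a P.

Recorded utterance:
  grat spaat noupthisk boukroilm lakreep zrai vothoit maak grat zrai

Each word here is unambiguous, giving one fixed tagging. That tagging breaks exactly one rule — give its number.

4

Fixed tagging: A D A D D C C P A C.
Rule check: R1 ✓, R2 ✓, R3 ✓, R4 ✗.
Only rule 4 fails.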